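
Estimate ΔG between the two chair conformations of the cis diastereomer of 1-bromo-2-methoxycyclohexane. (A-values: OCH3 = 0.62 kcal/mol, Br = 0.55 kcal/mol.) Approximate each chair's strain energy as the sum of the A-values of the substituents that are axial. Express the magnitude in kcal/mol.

C1 and C2 have opposite parity, so for the cis isomer the two substituents are one axial and one equatorial in each chair.
Chair I (methoxy axial, bromo equatorial): E = 0.62 kcal/mol.
Chair II (methoxy equatorial, bromo axial): E = 0.55 kcal/mol.
ΔE = 0.62 − 0.55 = 0.07 kcal/mol; chair II is more stable.

0.07 kcal/mol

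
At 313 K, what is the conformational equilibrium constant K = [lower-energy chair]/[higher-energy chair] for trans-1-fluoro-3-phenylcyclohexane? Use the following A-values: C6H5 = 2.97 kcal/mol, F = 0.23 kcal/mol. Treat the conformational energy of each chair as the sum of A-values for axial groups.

K ≈ 81.9

C1 and C3 have the same parity, so for the trans isomer the two substituents are one axial and one equatorial in each chair.
Chair I (phenyl axial, fluoro equatorial): E = 2.97 kcal/mol; chair II (phenyl equatorial, fluoro axial): E = 0.23 kcal/mol.
ΔG = 2.74 kcal/mol between the two chairs.
K = exp(ΔG/RT) with R = 1.987×10⁻³ kcal mol⁻¹ K⁻¹ and T = 313 K gives K ≈ 81.9.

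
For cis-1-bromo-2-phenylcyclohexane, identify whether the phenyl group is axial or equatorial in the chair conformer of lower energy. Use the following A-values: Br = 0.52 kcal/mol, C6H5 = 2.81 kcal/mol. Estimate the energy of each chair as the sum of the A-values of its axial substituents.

C1 and C2 have opposite parity, so for the cis isomer the two substituents are one axial and one equatorial in each chair.
Chair I (bromo axial, phenyl equatorial): E = 0.52 kcal/mol.
Chair II (bromo equatorial, phenyl axial): E = 2.81 kcal/mol.
Chair I is the more stable (lower-energy) conformer, and in that chair the phenyl group is equatorial.

equatorial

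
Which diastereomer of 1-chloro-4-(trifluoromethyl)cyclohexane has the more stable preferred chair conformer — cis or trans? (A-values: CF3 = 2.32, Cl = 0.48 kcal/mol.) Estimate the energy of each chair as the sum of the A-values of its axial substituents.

At 1,4 positions (parity opposite): cis → (a,e or e,a); trans → (e,e or a,a).
Best chair for cis: E = 0.48 kcal/mol; best chair for trans: E = 0.00 kcal/mol.
The trans isomer is lower by 0.48 kcal/mol.

trans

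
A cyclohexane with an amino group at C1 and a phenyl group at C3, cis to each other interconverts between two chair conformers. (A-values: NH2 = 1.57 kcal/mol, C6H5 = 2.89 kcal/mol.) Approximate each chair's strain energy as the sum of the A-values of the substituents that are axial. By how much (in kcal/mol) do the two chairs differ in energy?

C1 and C3 have the same parity, so for the cis isomer the two substituents are e,e in one chair and a,a in the other.
Chair I (amino axial, phenyl axial): E = 4.46 kcal/mol.
Chair II (amino equatorial, phenyl equatorial): E = 0.00 kcal/mol.
ΔE = 4.46 − 0.00 = 4.46 kcal/mol; chair II is more stable.

4.46 kcal/mol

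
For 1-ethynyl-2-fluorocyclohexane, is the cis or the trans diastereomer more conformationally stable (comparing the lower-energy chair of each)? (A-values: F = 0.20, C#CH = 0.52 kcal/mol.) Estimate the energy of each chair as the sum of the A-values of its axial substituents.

trans

At 1,2 positions (parity opposite): cis → (a,e or e,a); trans → (e,e or a,a).
Best chair for cis: E = 0.20 kcal/mol; best chair for trans: E = 0.00 kcal/mol.
The trans isomer is lower by 0.20 kcal/mol.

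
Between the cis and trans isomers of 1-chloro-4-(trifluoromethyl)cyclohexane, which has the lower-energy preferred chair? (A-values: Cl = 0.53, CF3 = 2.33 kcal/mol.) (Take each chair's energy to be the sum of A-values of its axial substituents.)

trans

At 1,4 positions (parity opposite): cis → (a,e or e,a); trans → (e,e or a,a).
Best chair for cis: E = 0.53 kcal/mol; best chair for trans: E = 0.00 kcal/mol.
The trans isomer is lower by 0.53 kcal/mol.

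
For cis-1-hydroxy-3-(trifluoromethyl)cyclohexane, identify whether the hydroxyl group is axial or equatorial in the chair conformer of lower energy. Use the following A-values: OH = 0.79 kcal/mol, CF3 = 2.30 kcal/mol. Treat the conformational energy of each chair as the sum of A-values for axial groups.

C1 and C3 have the same parity, so for the cis isomer the two substituents are e,e in one chair and a,a in the other.
Chair I (hydroxyl axial, trifluoromethyl axial): E = 3.09 kcal/mol.
Chair II (hydroxyl equatorial, trifluoromethyl equatorial): E = 0.00 kcal/mol.
Chair II is the more stable (lower-energy) conformer, and in that chair the hydroxyl group is equatorial.

equatorial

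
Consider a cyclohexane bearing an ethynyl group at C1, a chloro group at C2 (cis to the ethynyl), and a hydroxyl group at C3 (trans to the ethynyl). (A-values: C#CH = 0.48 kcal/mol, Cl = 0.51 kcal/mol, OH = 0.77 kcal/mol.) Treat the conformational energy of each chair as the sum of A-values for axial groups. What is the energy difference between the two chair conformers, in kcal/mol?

Chair I (ethynyl axial, chloro equatorial, hydroxyl equatorial): E = 0.48 kcal/mol.
Chair II (ethynyl equatorial, chloro axial, hydroxyl axial): E = 1.28 kcal/mol.
ΔE = 1.28 − 0.48 = 0.80 kcal/mol; chair I is more stable.

0.80 kcal/mol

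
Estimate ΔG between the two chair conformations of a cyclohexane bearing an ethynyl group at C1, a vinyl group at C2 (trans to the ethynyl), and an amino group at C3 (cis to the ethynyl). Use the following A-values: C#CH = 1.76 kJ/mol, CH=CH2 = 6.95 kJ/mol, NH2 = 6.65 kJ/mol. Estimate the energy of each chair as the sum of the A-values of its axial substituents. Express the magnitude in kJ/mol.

15.36 kJ/mol

Chair I (ethynyl axial, vinyl axial, amino axial): E = 15.36 kJ/mol.
Chair II (ethynyl equatorial, vinyl equatorial, amino equatorial): E = 0.00 kJ/mol.
ΔE = 15.36 − 0.00 = 15.36 kJ/mol; chair II is more stable.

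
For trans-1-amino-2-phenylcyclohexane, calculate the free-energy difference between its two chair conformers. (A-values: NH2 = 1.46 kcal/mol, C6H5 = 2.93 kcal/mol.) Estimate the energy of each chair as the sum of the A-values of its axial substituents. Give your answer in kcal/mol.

4.39 kcal/mol

C1 and C2 have opposite parity, so for the trans isomer the two substituents are e,e in one chair and a,a in the other.
Chair I (amino axial, phenyl axial): E = 4.39 kcal/mol.
Chair II (amino equatorial, phenyl equatorial): E = 0.00 kcal/mol.
ΔE = 4.39 − 0.00 = 4.39 kcal/mol; chair II is more stable.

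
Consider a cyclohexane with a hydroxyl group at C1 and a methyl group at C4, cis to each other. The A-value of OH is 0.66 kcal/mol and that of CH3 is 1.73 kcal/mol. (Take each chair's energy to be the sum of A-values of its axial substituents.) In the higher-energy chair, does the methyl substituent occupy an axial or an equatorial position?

C1 and C4 have opposite parity, so for the cis isomer the two substituents are one axial and one equatorial in each chair.
Chair I (hydroxyl axial, methyl equatorial): E = 0.66 kcal/mol.
Chair II (hydroxyl equatorial, methyl axial): E = 1.73 kcal/mol.
Chair II is the less stable (higher-energy) conformer, and in that chair the methyl group is axial.

axial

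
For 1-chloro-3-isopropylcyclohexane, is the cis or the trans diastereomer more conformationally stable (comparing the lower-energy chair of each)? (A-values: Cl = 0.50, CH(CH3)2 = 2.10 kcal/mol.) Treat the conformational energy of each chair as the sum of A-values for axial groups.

At 1,3 positions (parity same): cis → (e,e or a,a); trans → (a,e or e,a).
Best chair for cis: E = 0.00 kcal/mol; best chair for trans: E = 0.50 kcal/mol.
The cis isomer is lower by 0.50 kcal/mol.

cis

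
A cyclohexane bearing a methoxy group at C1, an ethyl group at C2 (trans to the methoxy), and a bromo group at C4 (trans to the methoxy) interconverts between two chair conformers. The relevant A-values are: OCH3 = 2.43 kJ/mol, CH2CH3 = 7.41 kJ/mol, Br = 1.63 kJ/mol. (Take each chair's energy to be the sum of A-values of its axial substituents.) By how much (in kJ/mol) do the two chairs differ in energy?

Chair I (methoxy axial, ethyl axial, bromo axial): E = 11.47 kJ/mol.
Chair II (methoxy equatorial, ethyl equatorial, bromo equatorial): E = 0.00 kJ/mol.
ΔE = 11.47 − 0.00 = 11.47 kJ/mol; chair II is more stable.

11.47 kJ/mol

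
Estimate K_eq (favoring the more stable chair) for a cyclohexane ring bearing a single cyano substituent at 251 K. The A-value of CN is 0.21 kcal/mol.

One chair has the cyano group axial (E = 0.21 kcal/mol) and the other has it equatorial (E = 0).
ΔG = 0.21 kcal/mol between the two chairs.
K = exp(ΔG/RT) with R = 1.987×10⁻³ kcal mol⁻¹ K⁻¹ and T = 251 K gives K ≈ 1.52.

K ≈ 1.52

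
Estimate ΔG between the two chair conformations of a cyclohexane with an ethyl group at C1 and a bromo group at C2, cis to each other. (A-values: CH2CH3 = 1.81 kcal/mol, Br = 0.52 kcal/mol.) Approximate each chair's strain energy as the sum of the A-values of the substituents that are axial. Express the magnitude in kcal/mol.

1.29 kcal/mol

C1 and C2 have opposite parity, so for the cis isomer the two substituents are one axial and one equatorial in each chair.
Chair I (ethyl axial, bromo equatorial): E = 1.81 kcal/mol.
Chair II (ethyl equatorial, bromo axial): E = 0.52 kcal/mol.
ΔE = 1.81 − 0.52 = 1.29 kcal/mol; chair II is more stable.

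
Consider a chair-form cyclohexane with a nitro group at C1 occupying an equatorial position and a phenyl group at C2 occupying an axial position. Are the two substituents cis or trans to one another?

C1 and C2 have opposite parity, so their axial bonds point in opposite directions.
With opposite-parity carbons, two substituents on the same face are one axial and one equatorial; opposite faces give both axial or both equatorial.
Here the groups are equatorial/axial → same face → cis.

cis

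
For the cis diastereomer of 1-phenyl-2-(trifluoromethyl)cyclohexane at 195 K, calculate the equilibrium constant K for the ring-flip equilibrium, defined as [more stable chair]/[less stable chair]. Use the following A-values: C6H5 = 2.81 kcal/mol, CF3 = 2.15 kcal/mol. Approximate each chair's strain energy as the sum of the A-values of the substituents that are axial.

K ≈ 5.49

C1 and C2 have opposite parity, so for the cis isomer the two substituents are one axial and one equatorial in each chair.
Chair I (phenyl axial, trifluoromethyl equatorial): E = 2.81 kcal/mol; chair II (phenyl equatorial, trifluoromethyl axial): E = 2.15 kcal/mol.
ΔG = 0.66 kcal/mol between the two chairs.
K = exp(ΔG/RT) with R = 1.987×10⁻³ kcal mol⁻¹ K⁻¹ and T = 195 K gives K ≈ 5.49.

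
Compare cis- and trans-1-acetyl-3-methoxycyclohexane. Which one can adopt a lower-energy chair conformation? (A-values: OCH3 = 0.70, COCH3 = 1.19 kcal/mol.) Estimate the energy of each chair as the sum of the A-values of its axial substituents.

cis

At 1,3 positions (parity same): cis → (e,e or a,a); trans → (a,e or e,a).
Best chair for cis: E = 0.00 kcal/mol; best chair for trans: E = 0.70 kcal/mol.
The cis isomer is lower by 0.70 kcal/mol.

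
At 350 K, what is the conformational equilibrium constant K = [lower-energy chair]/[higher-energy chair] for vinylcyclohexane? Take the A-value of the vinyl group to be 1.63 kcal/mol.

One chair has the vinyl group axial (E = 1.63 kcal/mol) and the other has it equatorial (E = 0).
ΔG = 1.63 kcal/mol between the two chairs.
K = exp(ΔG/RT) with R = 1.987×10⁻³ kcal mol⁻¹ K⁻¹ and T = 350 K gives K ≈ 10.4.

K ≈ 10.4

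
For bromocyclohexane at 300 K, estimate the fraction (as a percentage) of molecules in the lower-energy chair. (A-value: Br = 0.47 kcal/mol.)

68.8%

One chair has the bromo group axial (E = 0.47 kcal/mol) and the other has it equatorial (E = 0).
ΔG = 0.47 kcal/mol between the two chairs.
K = exp(ΔG/RT) with R = 1.987×10⁻³ kcal mol⁻¹ K⁻¹ and T = 300 K gives K ≈ 2.2.
Fraction in the lower-energy chair = K/(K+1) = 68.8%.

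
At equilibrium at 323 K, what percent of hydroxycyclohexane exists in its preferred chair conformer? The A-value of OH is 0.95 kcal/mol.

81.5%

One chair has the hydroxyl group axial (E = 0.95 kcal/mol) and the other has it equatorial (E = 0).
ΔG = 0.95 kcal/mol between the two chairs.
K = exp(ΔG/RT) with R = 1.987×10⁻³ kcal mol⁻¹ K⁻¹ and T = 323 K gives K ≈ 4.39.
Fraction in the lower-energy chair = K/(K+1) = 81.5%.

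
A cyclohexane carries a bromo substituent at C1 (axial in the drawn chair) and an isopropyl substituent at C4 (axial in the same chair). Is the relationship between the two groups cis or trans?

C1 and C4 have opposite parity, so their axial bonds point in opposite directions.
With opposite-parity carbons, two substituents on the same face are one axial and one equatorial; opposite faces give both axial or both equatorial.
Here the groups are axial/axial → opposite face → trans.

trans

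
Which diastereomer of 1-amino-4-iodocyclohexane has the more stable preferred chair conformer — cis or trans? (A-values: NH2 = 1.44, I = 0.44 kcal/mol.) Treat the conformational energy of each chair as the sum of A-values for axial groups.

At 1,4 positions (parity opposite): cis → (a,e or e,a); trans → (e,e or a,a).
Best chair for cis: E = 0.44 kcal/mol; best chair for trans: E = 0.00 kcal/mol.
The trans isomer is lower by 0.44 kcal/mol.

trans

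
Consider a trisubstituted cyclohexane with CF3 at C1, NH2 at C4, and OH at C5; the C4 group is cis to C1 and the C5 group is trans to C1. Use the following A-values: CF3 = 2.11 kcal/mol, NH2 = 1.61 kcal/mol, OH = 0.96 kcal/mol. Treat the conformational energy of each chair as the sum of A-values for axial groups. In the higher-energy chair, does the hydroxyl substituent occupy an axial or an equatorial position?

Chair I (trifluoromethyl axial, amino equatorial, hydroxyl equatorial): E = 2.11 kcal/mol.
Chair II (trifluoromethyl equatorial, amino axial, hydroxyl axial): E = 2.57 kcal/mol.
Chair II is the less stable (higher-energy) conformer, and in that chair the hydroxyl group is axial.

axial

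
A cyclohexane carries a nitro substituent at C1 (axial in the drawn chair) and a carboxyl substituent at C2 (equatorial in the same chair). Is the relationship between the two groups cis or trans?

cis

C1 and C2 have opposite parity, so their axial bonds point in opposite directions.
With opposite-parity carbons, two substituents on the same face are one axial and one equatorial; opposite faces give both axial or both equatorial.
Here the groups are axial/equatorial → same face → cis.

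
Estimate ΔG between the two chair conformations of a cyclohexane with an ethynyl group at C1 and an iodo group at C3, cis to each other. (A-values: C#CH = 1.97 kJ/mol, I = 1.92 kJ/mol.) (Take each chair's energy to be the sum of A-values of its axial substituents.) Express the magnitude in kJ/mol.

3.89 kJ/mol

C1 and C3 have the same parity, so for the cis isomer the two substituents are e,e in one chair and a,a in the other.
Chair I (ethynyl axial, iodo axial): E = 3.89 kJ/mol.
Chair II (ethynyl equatorial, iodo equatorial): E = 0.00 kJ/mol.
ΔE = 3.89 − 0.00 = 3.89 kJ/mol; chair II is more stable.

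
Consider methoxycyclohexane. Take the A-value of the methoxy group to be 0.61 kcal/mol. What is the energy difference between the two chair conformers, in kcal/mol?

0.61 kcal/mol

A monosubstituted cyclohexane has one chair with the methoxy group axial (E = A = 0.61 kcal/mol) and one with it equatorial (E = 0).
ΔE = 0.61 − 0 = 0.61 kcal/mol.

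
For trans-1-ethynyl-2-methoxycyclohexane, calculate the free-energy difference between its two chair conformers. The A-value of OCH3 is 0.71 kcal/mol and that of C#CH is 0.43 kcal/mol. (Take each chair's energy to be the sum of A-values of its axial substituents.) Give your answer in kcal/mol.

C1 and C2 have opposite parity, so for the trans isomer the two substituents are e,e in one chair and a,a in the other.
Chair I (methoxy axial, ethynyl axial): E = 1.14 kcal/mol.
Chair II (methoxy equatorial, ethynyl equatorial): E = 0.00 kcal/mol.
ΔE = 1.14 − 0.00 = 1.14 kcal/mol; chair II is more stable.

1.14 kcal/mol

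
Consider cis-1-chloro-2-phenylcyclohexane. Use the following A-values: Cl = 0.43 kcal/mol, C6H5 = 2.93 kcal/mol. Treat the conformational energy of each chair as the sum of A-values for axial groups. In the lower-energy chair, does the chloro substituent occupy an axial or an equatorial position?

C1 and C2 have opposite parity, so for the cis isomer the two substituents are one axial and one equatorial in each chair.
Chair I (chloro axial, phenyl equatorial): E = 0.43 kcal/mol.
Chair II (chloro equatorial, phenyl axial): E = 2.93 kcal/mol.
Chair I is the more stable (lower-energy) conformer, and in that chair the chloro group is axial.

axial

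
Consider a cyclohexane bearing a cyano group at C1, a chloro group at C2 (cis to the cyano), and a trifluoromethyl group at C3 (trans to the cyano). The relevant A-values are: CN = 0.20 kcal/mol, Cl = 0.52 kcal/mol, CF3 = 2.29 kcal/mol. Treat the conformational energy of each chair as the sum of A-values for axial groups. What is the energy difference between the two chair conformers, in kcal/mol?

Chair I (cyano axial, chloro equatorial, trifluoromethyl equatorial): E = 0.20 kcal/mol.
Chair II (cyano equatorial, chloro axial, trifluoromethyl axial): E = 2.81 kcal/mol.
ΔE = 2.81 − 0.20 = 2.61 kcal/mol; chair I is more stable.

2.61 kcal/mol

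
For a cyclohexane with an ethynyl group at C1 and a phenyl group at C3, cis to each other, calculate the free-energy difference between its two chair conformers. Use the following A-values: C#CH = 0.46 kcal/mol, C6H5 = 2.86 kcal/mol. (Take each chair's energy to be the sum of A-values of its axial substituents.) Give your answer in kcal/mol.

3.32 kcal/mol

C1 and C3 have the same parity, so for the cis isomer the two substituents are e,e in one chair and a,a in the other.
Chair I (ethynyl axial, phenyl axial): E = 3.32 kcal/mol.
Chair II (ethynyl equatorial, phenyl equatorial): E = 0.00 kcal/mol.
ΔE = 3.32 − 0.00 = 3.32 kcal/mol; chair II is more stable.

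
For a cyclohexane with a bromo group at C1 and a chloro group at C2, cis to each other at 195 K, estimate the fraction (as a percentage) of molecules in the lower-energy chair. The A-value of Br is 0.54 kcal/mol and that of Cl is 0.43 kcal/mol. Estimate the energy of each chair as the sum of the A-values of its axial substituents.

C1 and C2 have opposite parity, so for the cis isomer the two substituents are one axial and one equatorial in each chair.
Chair I (bromo axial, chloro equatorial): E = 0.54 kcal/mol; chair II (bromo equatorial, chloro axial): E = 0.43 kcal/mol.
ΔG = 0.11 kcal/mol between the two chairs.
K = exp(ΔG/RT) with R = 1.987×10⁻³ kcal mol⁻¹ K⁻¹ and T = 195 K gives K ≈ 1.33.
Fraction in the lower-energy chair = K/(K+1) = 57.1%.

57.1%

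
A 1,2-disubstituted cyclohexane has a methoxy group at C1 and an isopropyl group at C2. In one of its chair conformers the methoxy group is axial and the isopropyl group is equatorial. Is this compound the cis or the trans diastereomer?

C1 and C2 have opposite parity, so their axial bonds point in opposite directions.
With opposite-parity carbons, two substituents on the same face are one axial and one equatorial; opposite faces give both axial or both equatorial.
Here the groups are axial/equatorial → same face → cis.

cis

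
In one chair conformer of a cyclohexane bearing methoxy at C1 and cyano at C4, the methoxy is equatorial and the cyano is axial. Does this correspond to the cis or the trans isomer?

C1 and C4 have opposite parity, so their axial bonds point in opposite directions.
With opposite-parity carbons, two substituents on the same face are one axial and one equatorial; opposite faces give both axial or both equatorial.
Here the groups are equatorial/axial → same face → cis.

cis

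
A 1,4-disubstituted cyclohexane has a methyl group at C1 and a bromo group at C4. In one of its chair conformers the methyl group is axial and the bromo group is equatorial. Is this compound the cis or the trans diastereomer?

C1 and C4 have opposite parity, so their axial bonds point in opposite directions.
With opposite-parity carbons, two substituents on the same face are one axial and one equatorial; opposite faces give both axial or both equatorial.
Here the groups are axial/equatorial → same face → cis.

cis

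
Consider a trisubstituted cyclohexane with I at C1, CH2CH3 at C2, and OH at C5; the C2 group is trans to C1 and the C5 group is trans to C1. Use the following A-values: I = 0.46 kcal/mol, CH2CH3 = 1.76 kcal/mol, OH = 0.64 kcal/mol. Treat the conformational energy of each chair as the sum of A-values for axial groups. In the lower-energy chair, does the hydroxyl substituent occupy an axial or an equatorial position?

axial

Chair I (iodo axial, ethyl axial, hydroxyl equatorial): E = 2.22 kcal/mol.
Chair II (iodo equatorial, ethyl equatorial, hydroxyl axial): E = 0.64 kcal/mol.
Chair II is the more stable (lower-energy) conformer, and in that chair the hydroxyl group is axial.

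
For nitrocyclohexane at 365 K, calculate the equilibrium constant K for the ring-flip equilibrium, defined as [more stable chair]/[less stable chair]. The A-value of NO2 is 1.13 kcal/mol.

K ≈ 4.75

One chair has the nitro group axial (E = 1.13 kcal/mol) and the other has it equatorial (E = 0).
ΔG = 1.13 kcal/mol between the two chairs.
K = exp(ΔG/RT) with R = 1.987×10⁻³ kcal mol⁻¹ K⁻¹ and T = 365 K gives K ≈ 4.75.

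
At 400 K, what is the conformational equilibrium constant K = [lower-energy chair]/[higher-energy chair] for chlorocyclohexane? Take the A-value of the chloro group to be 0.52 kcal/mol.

One chair has the chloro group axial (E = 0.52 kcal/mol) and the other has it equatorial (E = 0).
ΔG = 0.52 kcal/mol between the two chairs.
K = exp(ΔG/RT) with R = 1.987×10⁻³ kcal mol⁻¹ K⁻¹ and T = 400 K gives K ≈ 1.92.

K ≈ 1.92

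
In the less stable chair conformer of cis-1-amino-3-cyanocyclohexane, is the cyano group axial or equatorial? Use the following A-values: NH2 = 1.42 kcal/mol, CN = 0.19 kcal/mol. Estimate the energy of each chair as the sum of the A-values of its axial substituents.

axial

C1 and C3 have the same parity, so for the cis isomer the two substituents are e,e in one chair and a,a in the other.
Chair I (amino axial, cyano axial): E = 1.61 kcal/mol.
Chair II (amino equatorial, cyano equatorial): E = 0.00 kcal/mol.
Chair I is the less stable (higher-energy) conformer, and in that chair the cyano group is axial.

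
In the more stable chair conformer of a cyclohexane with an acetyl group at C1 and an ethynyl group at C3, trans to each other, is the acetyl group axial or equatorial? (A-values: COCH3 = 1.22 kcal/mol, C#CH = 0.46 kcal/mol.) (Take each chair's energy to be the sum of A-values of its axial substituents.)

C1 and C3 have the same parity, so for the trans isomer the two substituents are one axial and one equatorial in each chair.
Chair I (acetyl axial, ethynyl equatorial): E = 1.22 kcal/mol.
Chair II (acetyl equatorial, ethynyl axial): E = 0.46 kcal/mol.
Chair II is the more stable (lower-energy) conformer, and in that chair the acetyl group is equatorial.

equatorial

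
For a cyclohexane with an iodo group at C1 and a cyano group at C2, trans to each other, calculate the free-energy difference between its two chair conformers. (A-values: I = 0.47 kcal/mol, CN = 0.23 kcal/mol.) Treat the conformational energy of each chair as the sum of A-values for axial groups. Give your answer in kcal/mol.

C1 and C2 have opposite parity, so for the trans isomer the two substituents are e,e in one chair and a,a in the other.
Chair I (iodo axial, cyano axial): E = 0.70 kcal/mol.
Chair II (iodo equatorial, cyano equatorial): E = 0.00 kcal/mol.
ΔE = 0.70 − 0.00 = 0.70 kcal/mol; chair II is more stable.

0.70 kcal/mol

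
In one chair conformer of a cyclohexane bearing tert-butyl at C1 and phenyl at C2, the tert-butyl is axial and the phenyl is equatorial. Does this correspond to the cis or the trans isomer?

C1 and C2 have opposite parity, so their axial bonds point in opposite directions.
With opposite-parity carbons, two substituents on the same face are one axial and one equatorial; opposite faces give both axial or both equatorial.
Here the groups are axial/equatorial → same face → cis.

cis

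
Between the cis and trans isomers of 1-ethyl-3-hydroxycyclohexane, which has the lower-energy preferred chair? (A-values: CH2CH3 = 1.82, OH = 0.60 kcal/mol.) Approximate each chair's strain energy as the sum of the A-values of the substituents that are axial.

At 1,3 positions (parity same): cis → (e,e or a,a); trans → (a,e or e,a).
Best chair for cis: E = 0.00 kcal/mol; best chair for trans: E = 0.60 kcal/mol.
The cis isomer is lower by 0.60 kcal/mol.

cis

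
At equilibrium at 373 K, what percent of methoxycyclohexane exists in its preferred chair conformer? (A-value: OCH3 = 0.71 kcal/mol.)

72.3%

One chair has the methoxy group axial (E = 0.71 kcal/mol) and the other has it equatorial (E = 0).
ΔG = 0.71 kcal/mol between the two chairs.
K = exp(ΔG/RT) with R = 1.987×10⁻³ kcal mol⁻¹ K⁻¹ and T = 373 K gives K ≈ 2.61.
Fraction in the lower-energy chair = K/(K+1) = 72.3%.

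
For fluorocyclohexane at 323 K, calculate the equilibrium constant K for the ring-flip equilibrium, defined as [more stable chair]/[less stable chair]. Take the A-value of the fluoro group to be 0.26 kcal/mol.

K ≈ 1.50

One chair has the fluoro group axial (E = 0.26 kcal/mol) and the other has it equatorial (E = 0).
ΔG = 0.26 kcal/mol between the two chairs.
K = exp(ΔG/RT) with R = 1.987×10⁻³ kcal mol⁻¹ K⁻¹ and T = 323 K gives K ≈ 1.5.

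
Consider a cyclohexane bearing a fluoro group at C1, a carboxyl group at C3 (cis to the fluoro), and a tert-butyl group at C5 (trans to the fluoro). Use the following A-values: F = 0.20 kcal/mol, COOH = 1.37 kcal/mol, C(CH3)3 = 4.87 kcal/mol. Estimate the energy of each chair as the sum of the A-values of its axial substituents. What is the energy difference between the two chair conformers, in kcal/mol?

Chair I (fluoro axial, carboxyl axial, tert-butyl equatorial): E = 1.57 kcal/mol.
Chair II (fluoro equatorial, carboxyl equatorial, tert-butyl axial): E = 4.87 kcal/mol.
ΔE = 4.87 − 1.57 = 3.30 kcal/mol; chair I is more stable.

3.30 kcal/mol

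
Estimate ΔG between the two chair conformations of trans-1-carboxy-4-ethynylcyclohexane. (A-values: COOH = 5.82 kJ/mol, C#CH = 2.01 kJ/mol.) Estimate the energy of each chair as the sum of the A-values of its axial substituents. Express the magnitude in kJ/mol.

C1 and C4 have opposite parity, so for the trans isomer the two substituents are e,e in one chair and a,a in the other.
Chair I (carboxyl axial, ethynyl axial): E = 7.83 kJ/mol.
Chair II (carboxyl equatorial, ethynyl equatorial): E = 0.00 kJ/mol.
ΔE = 7.83 − 0.00 = 7.83 kJ/mol; chair II is more stable.

7.83 kJ/mol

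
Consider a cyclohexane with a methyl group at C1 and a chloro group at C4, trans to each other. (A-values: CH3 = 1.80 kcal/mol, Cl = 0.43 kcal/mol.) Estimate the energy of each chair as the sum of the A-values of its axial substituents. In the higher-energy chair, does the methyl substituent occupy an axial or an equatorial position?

C1 and C4 have opposite parity, so for the trans isomer the two substituents are e,e in one chair and a,a in the other.
Chair I (methyl axial, chloro axial): E = 2.23 kcal/mol.
Chair II (methyl equatorial, chloro equatorial): E = 0.00 kcal/mol.
Chair I is the less stable (higher-energy) conformer, and in that chair the methyl group is axial.

axial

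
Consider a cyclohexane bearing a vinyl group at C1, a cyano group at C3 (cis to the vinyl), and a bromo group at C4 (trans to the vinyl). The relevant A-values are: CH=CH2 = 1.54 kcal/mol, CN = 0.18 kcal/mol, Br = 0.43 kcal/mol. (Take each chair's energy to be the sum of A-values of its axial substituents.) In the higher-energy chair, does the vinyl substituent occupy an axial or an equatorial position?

axial

Chair I (vinyl axial, cyano axial, bromo axial): E = 2.15 kcal/mol.
Chair II (vinyl equatorial, cyano equatorial, bromo equatorial): E = 0.00 kcal/mol.
Chair I is the less stable (higher-energy) conformer, and in that chair the vinyl group is axial.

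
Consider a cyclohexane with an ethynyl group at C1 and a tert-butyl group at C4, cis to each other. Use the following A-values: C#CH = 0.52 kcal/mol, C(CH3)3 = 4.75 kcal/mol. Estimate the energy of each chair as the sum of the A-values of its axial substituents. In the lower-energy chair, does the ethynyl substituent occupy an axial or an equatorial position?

C1 and C4 have opposite parity, so for the cis isomer the two substituents are one axial and one equatorial in each chair.
Chair I (ethynyl axial, tert-butyl equatorial): E = 0.52 kcal/mol.
Chair II (ethynyl equatorial, tert-butyl axial): E = 4.75 kcal/mol.
Chair I is the more stable (lower-energy) conformer, and in that chair the ethynyl group is axial.

axial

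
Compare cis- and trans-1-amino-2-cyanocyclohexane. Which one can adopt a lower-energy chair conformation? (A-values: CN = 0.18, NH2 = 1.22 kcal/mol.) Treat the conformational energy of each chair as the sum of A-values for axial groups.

trans

At 1,2 positions (parity opposite): cis → (a,e or e,a); trans → (e,e or a,a).
Best chair for cis: E = 0.18 kcal/mol; best chair for trans: E = 0.00 kcal/mol.
The trans isomer is lower by 0.18 kcal/mol.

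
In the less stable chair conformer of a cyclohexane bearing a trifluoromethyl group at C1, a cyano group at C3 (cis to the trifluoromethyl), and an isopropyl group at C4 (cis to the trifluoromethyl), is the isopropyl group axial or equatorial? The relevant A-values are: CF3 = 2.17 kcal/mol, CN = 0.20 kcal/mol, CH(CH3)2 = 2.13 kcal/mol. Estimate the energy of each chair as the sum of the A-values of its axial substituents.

Chair I (trifluoromethyl axial, cyano axial, isopropyl equatorial): E = 2.37 kcal/mol.
Chair II (trifluoromethyl equatorial, cyano equatorial, isopropyl axial): E = 2.13 kcal/mol.
Chair I is the less stable (higher-energy) conformer, and in that chair the isopropyl group is equatorial.

equatorial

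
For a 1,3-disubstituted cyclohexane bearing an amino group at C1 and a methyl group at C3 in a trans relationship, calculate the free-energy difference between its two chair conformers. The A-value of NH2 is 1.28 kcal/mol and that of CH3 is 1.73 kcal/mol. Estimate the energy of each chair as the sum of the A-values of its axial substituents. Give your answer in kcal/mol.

C1 and C3 have the same parity, so for the trans isomer the two substituents are one axial and one equatorial in each chair.
Chair I (amino axial, methyl equatorial): E = 1.28 kcal/mol.
Chair II (amino equatorial, methyl axial): E = 1.73 kcal/mol.
ΔE = 1.73 − 1.28 = 0.45 kcal/mol; chair I is more stable.

0.45 kcal/mol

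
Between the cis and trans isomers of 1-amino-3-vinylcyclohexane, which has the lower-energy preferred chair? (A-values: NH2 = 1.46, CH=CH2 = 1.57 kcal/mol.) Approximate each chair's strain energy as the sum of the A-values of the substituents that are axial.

At 1,3 positions (parity same): cis → (e,e or a,a); trans → (a,e or e,a).
Best chair for cis: E = 0.00 kcal/mol; best chair for trans: E = 1.46 kcal/mol.
The cis isomer is lower by 1.46 kcal/mol.

cis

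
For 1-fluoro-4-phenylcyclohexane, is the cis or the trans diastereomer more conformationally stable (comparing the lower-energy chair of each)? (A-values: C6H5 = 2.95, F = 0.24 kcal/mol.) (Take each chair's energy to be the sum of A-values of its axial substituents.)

trans

At 1,4 positions (parity opposite): cis → (a,e or e,a); trans → (e,e or a,a).
Best chair for cis: E = 0.24 kcal/mol; best chair for trans: E = 0.00 kcal/mol.
The trans isomer is lower by 0.24 kcal/mol.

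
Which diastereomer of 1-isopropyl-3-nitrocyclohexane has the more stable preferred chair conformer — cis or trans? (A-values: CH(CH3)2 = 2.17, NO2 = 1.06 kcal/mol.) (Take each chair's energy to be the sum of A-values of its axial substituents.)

At 1,3 positions (parity same): cis → (e,e or a,a); trans → (a,e or e,a).
Best chair for cis: E = 0.00 kcal/mol; best chair for trans: E = 1.06 kcal/mol.
The cis isomer is lower by 1.06 kcal/mol.

cis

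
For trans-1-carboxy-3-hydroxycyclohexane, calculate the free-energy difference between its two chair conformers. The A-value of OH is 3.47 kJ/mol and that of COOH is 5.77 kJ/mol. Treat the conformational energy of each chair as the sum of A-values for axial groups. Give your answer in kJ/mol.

C1 and C3 have the same parity, so for the trans isomer the two substituents are one axial and one equatorial in each chair.
Chair I (hydroxyl axial, carboxyl equatorial): E = 3.47 kJ/mol.
Chair II (hydroxyl equatorial, carboxyl axial): E = 5.77 kJ/mol.
ΔE = 5.77 − 3.47 = 2.30 kJ/mol; chair I is more stable.

2.30 kJ/mol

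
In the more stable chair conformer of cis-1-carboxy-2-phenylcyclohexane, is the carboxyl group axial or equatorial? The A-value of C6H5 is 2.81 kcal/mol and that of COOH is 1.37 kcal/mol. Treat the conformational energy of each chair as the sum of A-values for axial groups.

C1 and C2 have opposite parity, so for the cis isomer the two substituents are one axial and one equatorial in each chair.
Chair I (phenyl axial, carboxyl equatorial): E = 2.81 kcal/mol.
Chair II (phenyl equatorial, carboxyl axial): E = 1.37 kcal/mol.
Chair II is the more stable (lower-energy) conformer, and in that chair the carboxyl group is axial.

axial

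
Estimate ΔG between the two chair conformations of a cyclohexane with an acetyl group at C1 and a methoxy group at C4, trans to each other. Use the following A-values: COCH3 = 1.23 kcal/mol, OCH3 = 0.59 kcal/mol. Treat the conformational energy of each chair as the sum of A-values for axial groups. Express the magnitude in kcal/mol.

1.82 kcal/mol

C1 and C4 have opposite parity, so for the trans isomer the two substituents are e,e in one chair and a,a in the other.
Chair I (acetyl axial, methoxy axial): E = 1.82 kcal/mol.
Chair II (acetyl equatorial, methoxy equatorial): E = 0.00 kcal/mol.
ΔE = 1.82 − 0.00 = 1.82 kcal/mol; chair II is more stable.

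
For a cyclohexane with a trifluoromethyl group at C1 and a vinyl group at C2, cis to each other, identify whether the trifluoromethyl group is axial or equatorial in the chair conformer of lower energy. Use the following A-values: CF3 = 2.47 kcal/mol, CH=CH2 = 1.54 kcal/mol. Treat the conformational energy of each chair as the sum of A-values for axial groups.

C1 and C2 have opposite parity, so for the cis isomer the two substituents are one axial and one equatorial in each chair.
Chair I (trifluoromethyl axial, vinyl equatorial): E = 2.47 kcal/mol.
Chair II (trifluoromethyl equatorial, vinyl axial): E = 1.54 kcal/mol.
Chair II is the more stable (lower-energy) conformer, and in that chair the trifluoromethyl group is equatorial.

equatorial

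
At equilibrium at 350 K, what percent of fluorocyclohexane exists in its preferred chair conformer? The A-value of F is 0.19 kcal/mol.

One chair has the fluoro group axial (E = 0.19 kcal/mol) and the other has it equatorial (E = 0).
ΔG = 0.19 kcal/mol between the two chairs.
K = exp(ΔG/RT) with R = 1.987×10⁻³ kcal mol⁻¹ K⁻¹ and T = 350 K gives K ≈ 1.31.
Fraction in the lower-energy chair = K/(K+1) = 56.8%.

56.8%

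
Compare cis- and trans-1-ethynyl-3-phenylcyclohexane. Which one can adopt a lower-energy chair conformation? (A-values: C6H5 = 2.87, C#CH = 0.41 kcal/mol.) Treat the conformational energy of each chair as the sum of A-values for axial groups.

At 1,3 positions (parity same): cis → (e,e or a,a); trans → (a,e or e,a).
Best chair for cis: E = 0.00 kcal/mol; best chair for trans: E = 0.41 kcal/mol.
The cis isomer is lower by 0.41 kcal/mol.

cis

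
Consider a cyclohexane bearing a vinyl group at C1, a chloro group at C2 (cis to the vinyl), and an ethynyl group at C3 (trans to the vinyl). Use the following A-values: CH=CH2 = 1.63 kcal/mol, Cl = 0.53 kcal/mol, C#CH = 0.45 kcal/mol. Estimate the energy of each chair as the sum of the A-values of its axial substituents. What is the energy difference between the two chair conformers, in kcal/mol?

Chair I (vinyl axial, chloro equatorial, ethynyl equatorial): E = 1.63 kcal/mol.
Chair II (vinyl equatorial, chloro axial, ethynyl axial): E = 0.98 kcal/mol.
ΔE = 1.63 − 0.98 = 0.65 kcal/mol; chair II is more stable.

0.65 kcal/mol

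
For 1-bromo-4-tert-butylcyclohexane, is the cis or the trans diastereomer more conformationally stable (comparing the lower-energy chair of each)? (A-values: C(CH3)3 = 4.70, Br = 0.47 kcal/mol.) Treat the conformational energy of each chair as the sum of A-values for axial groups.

trans

At 1,4 positions (parity opposite): cis → (a,e or e,a); trans → (e,e or a,a).
Best chair for cis: E = 0.47 kcal/mol; best chair for trans: E = 0.00 kcal/mol.
The trans isomer is lower by 0.47 kcal/mol.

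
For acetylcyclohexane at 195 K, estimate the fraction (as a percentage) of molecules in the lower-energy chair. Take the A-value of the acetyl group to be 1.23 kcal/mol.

96.0%

One chair has the acetyl group axial (E = 1.23 kcal/mol) and the other has it equatorial (E = 0).
ΔG = 1.23 kcal/mol between the two chairs.
K = exp(ΔG/RT) with R = 1.987×10⁻³ kcal mol⁻¹ K⁻¹ and T = 195 K gives K ≈ 23.9.
Fraction in the lower-energy chair = K/(K+1) = 96.0%.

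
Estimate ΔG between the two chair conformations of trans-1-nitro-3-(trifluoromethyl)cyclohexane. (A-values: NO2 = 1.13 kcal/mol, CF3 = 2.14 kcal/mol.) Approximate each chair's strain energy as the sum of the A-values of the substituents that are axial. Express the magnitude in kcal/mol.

C1 and C3 have the same parity, so for the trans isomer the two substituents are one axial and one equatorial in each chair.
Chair I (nitro axial, trifluoromethyl equatorial): E = 1.13 kcal/mol.
Chair II (nitro equatorial, trifluoromethyl axial): E = 2.14 kcal/mol.
ΔE = 2.14 − 1.13 = 1.01 kcal/mol; chair I is more stable.

1.01 kcal/mol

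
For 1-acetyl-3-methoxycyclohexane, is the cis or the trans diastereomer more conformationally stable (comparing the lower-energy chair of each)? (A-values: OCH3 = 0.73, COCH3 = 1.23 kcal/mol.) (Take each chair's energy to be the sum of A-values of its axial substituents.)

cis

At 1,3 positions (parity same): cis → (e,e or a,a); trans → (a,e or e,a).
Best chair for cis: E = 0.00 kcal/mol; best chair for trans: E = 0.73 kcal/mol.
The cis isomer is lower by 0.73 kcal/mol.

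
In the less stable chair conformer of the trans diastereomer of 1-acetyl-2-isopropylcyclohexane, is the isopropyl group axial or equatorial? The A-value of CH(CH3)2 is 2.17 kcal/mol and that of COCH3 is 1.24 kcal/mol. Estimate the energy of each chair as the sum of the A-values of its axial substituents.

axial

C1 and C2 have opposite parity, so for the trans isomer the two substituents are e,e in one chair and a,a in the other.
Chair I (isopropyl axial, acetyl axial): E = 3.41 kcal/mol.
Chair II (isopropyl equatorial, acetyl equatorial): E = 0.00 kcal/mol.
Chair I is the less stable (higher-energy) conformer, and in that chair the isopropyl group is axial.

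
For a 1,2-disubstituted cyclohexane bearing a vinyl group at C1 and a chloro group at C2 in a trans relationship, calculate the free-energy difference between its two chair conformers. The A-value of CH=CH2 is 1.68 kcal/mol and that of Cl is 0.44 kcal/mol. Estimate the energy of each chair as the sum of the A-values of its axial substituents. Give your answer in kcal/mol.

C1 and C2 have opposite parity, so for the trans isomer the two substituents are e,e in one chair and a,a in the other.
Chair I (vinyl axial, chloro axial): E = 2.12 kcal/mol.
Chair II (vinyl equatorial, chloro equatorial): E = 0.00 kcal/mol.
ΔE = 2.12 − 0.00 = 2.12 kcal/mol; chair II is more stable.

2.12 kcal/mol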